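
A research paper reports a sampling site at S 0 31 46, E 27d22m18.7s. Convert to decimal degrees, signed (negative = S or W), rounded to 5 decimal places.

-0.52944, 27.37186

Lat: 0 + 31/60 + 46/3600 = 0.529444
hemisphere S, so the sign is −
Longitude: 22′ + 18.7″ = 22.31167′; 27 + 22.31167/60 = 27.371861
E → positive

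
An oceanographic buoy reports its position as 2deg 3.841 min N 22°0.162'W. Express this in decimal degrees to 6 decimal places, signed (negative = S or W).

Latitude: 2 + 3.841/60 = 2.0640167
N → positive
Longitude: 0.162′ = 0.002700°; total 22.0027000
hemisphere W, so the sign is −

2.064017, -22.002700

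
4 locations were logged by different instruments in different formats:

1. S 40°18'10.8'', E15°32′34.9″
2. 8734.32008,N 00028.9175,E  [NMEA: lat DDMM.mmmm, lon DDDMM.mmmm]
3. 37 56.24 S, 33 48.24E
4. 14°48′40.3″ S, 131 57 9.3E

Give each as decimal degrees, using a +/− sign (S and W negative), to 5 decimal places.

Point 1:
  Latitude: 40° + 18/60 + 10.8/3600 = 40 + 0.300000 + 0.003000 = 40.303000
  S ⇒ negate
  Lon: 32′ + 34.9″ = 32.58167′; 15 + 32.58167/60 = 15.543028
  E ⇒ keep positive
Point 2:
  Latitude: degrees = first 2 digits = 87, minutes = 34.32008; 87 + 34.32008/60 = 87.572001
  N → positive
  Longitude: split at 3 digits → 000° and 28.9175′; 0 + 28.9175/60 = 0.481958
  E → positive
Point 3:
  φ: 56.24′ = 0.937333°; total 37.937333
  S ⇒ negate
  Lon: 33 + 48.24/60 = 33.804000
  E → positive
Point 4:
  φ: 14° + 48/60 + 40.3/3600 = 14 + 0.800000 + 0.011194 = 14.811194
  hemisphere S, so the sign is −
  Longitude: 131° + 57/60 + 9.3/3600 = 131 + 0.950000 + 0.002583 = 131.952583
  E → positive

1. -40.30300, 15.54303
2. 87.57200, 0.48196
3. -37.93733, 33.80400
4. -14.81119, 131.95258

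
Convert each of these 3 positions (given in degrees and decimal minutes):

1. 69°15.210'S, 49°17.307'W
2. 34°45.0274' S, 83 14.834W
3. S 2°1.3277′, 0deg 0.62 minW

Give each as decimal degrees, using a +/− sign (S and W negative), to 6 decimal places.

1. -69.253500, -49.288450
2. -34.750457, -83.247233
3. -2.022128, -0.010333

Point 1:
  Latitude: 69 + 15.21/60 = 69.2535000
  S → negative
  Lon: 49 + 17.307/60 = 49.2884500
  hemisphere W, so the sign is −
Point 2:
  Lat: 34 + 45.0274/60 = 34.7504567
  hemisphere S, so the sign is −
  Longitude: 83 + 14.834/60 = 83.2472333
  W → negative
Point 3:
  Lat: 2 + 1.3277/60 = 2.0221283
  hemisphere S, so the sign is −
  Longitude: 0.62′ = 0.010333°; total 0.0103333
  W ⇒ negate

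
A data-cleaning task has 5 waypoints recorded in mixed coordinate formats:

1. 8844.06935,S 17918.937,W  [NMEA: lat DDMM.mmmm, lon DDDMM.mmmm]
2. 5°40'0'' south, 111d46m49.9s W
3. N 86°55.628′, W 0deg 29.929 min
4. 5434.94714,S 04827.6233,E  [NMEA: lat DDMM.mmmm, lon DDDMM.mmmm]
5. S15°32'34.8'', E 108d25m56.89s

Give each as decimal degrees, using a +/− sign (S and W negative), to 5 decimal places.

1. -88.73449, -179.31562
2. -5.66667, -111.78053
3. 86.92713, -0.49882
4. -54.58245, 48.46039
5. -15.54300, 108.43247

Point 1:
  Lat: split at 2 digits → 88° and 44.06935′; 88 + 44.06935/60 = 88.734489
  hemisphere S, so the sign is −
  Lon: split at 3 digits → 179° and 18.937′; 179 + 18.937/60 = 179.315617
  W → negative
Point 2:
  Latitude: 40′ + 0″ = 40.00000′; 5 + 40.00000/60 = 5.666667
  S → negative
  Longitude: 111 + 46/60 + 49.9/3600 = 111.780528
  W → negative
Point 3:
  φ: 55.628′ = 0.927133°; total 86.927133
  N → positive
  Lon: 29.929′ = 0.498817°; total 0.498817
  W → negative
Point 4:
  Latitude: degrees = first 2 digits = 54, minutes = 34.94714; 54 + 34.94714/60 = 54.582452
  hemisphere S, so the sign is −
  λ: split at 3 digits → 048° and 27.6233′; 48 + 27.6233/60 = 48.460388
  E ⇒ keep positive
Point 5:
  φ: 15 + 32/60 + 34.8/3600 = 15.543000
  S ⇒ negate
  Longitude: 25′ + 56.89″ = 25.94817′; 108 + 25.94817/60 = 108.432469
  E → positive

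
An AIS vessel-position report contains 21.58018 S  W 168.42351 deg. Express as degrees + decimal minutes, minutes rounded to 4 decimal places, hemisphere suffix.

Lat: 21° + 0.580180 × 60 = 21° 34.810800′
λ: minutes = (168.423510 − 168) × 60 = 25.410600

21° 34.8108′ S, 168° 25.4106′ W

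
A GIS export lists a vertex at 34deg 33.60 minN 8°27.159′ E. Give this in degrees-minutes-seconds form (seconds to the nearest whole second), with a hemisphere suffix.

34°33′36″ N, 8°27′10″ E

φ: 33.60000′ → 33′ and 0.60000 × 60 = 36.00″
λ: 27.15900′ → 27′ and 0.15900 × 60 = 9.54″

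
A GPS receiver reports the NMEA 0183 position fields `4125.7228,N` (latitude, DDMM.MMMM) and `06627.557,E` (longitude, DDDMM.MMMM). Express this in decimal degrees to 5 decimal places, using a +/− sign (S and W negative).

41.42871, 66.45928

Lat: split at 2 digits → 41° and 25.7228′; 41 + 25.7228/60 = 41.428713
N ⇒ keep positive
Lon: degrees = first 3 digits = 66, minutes = 27.557; 66 + 27.557/60 = 66.459283
E → positive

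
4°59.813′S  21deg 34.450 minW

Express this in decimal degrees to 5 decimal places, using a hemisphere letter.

φ: 4 + 59.813/60 = 4.996883
Lon: 21 + 34.45/60 = 21.574167

4.99688° S, 21.57417° W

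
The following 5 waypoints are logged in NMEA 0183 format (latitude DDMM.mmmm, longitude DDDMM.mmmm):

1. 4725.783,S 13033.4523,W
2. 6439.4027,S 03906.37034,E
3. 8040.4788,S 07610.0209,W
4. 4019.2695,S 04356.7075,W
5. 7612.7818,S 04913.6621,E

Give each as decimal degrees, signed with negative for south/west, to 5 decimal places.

1. -47.42972, -130.55754
2. -64.65671, 39.10617
3. -80.67465, -76.16702
4. -40.32116, -43.94513
5. -76.21303, 49.22770

Point 1:
  Lat: split at 2 digits → 47° and 25.783′; 47 + 25.783/60 = 47.429717
  S → negative
  Lon: degrees = first 3 digits = 130, minutes = 33.4523; 130 + 33.4523/60 = 130.557538
  W → negative
Point 2:
  φ: degrees = first 2 digits = 64, minutes = 39.4027; 64 + 39.4027/60 = 64.656712
  S ⇒ negate
  λ: degrees = first 3 digits = 39, minutes = 6.37034; 39 + 6.37034/60 = 39.106172
  E ⇒ keep positive
Point 3:
  Latitude: split at 2 digits → 80° and 40.4788′; 80 + 40.4788/60 = 80.674647
  S → negative
  λ: degrees = first 3 digits = 76, minutes = 10.0209; 76 + 10.0209/60 = 76.167015
  W → negative
Point 4:
  Latitude: split at 2 digits → 40° and 19.2695′; 40 + 19.2695/60 = 40.321158
  S → negative
  Longitude: split at 3 digits → 043° and 56.7075′; 43 + 56.7075/60 = 43.945125
  hemisphere W, so the sign is −
Point 5:
  φ: split at 2 digits → 76° and 12.7818′; 76 + 12.7818/60 = 76.213030
  S → negative
  λ: split at 3 digits → 049° and 13.6621′; 49 + 13.6621/60 = 49.227702
  E ⇒ keep positive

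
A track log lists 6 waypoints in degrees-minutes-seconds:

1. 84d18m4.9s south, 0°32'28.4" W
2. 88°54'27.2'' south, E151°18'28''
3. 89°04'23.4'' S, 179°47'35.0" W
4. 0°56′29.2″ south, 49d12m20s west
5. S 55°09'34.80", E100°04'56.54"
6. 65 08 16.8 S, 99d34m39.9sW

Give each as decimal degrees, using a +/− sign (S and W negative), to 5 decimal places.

Point 1:
  φ: 84° + 18/60 + 4.9/3600 = 84 + 0.300000 + 0.001361 = 84.301361
  S → negative
  λ: 32′ + 28.4″ = 32.47333′; 0 + 32.47333/60 = 0.541222
  hemisphere W, so the sign is −
Point 2:
  Latitude: 88 + 54/60 + 27.2/3600 = 88.907556
  S ⇒ negate
  Longitude: 151° + 18/60 + 28/3600 = 151 + 0.300000 + 0.007778 = 151.307778
  E → positive
Point 3:
  Latitude: 4′ + 23.4″ = 4.39000′; 89 + 4.39000/60 = 89.073167
  S ⇒ negate
  Longitude: 179° + 47/60 + 35/3600 = 179 + 0.783333 + 0.009722 = 179.793056
  hemisphere W, so the sign is −
Point 4:
  φ: 56′ + 29.2″ = 56.48667′; 0 + 56.48667/60 = 0.941444
  S ⇒ negate
  Lon: 49 + 12/60 + 20/3600 = 49.205556
  hemisphere W, so the sign is −
Point 5:
  Lat: 55° + 9/60 + 34.8/3600 = 55 + 0.150000 + 0.009667 = 55.159667
  hemisphere S, so the sign is −
  Lon: 100 + 4/60 + 56.54/3600 = 100.082372
  E ⇒ keep positive
Point 6:
  Lat: 65 + 8/60 + 16.8/3600 = 65.138000
  hemisphere S, so the sign is −
  Lon: 34′ + 39.9″ = 34.66500′; 99 + 34.66500/60 = 99.577750
  hemisphere W, so the sign is −

1. -84.30136, -0.54122
2. -88.90756, 151.30778
3. -89.07317, -179.79306
4. -0.94144, -49.20556
5. -55.15967, 100.08237
6. -65.13800, -99.57775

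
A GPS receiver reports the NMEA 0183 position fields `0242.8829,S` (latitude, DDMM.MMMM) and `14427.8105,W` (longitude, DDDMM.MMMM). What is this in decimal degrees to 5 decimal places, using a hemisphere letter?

Latitude: degrees = first 2 digits = 2, minutes = 42.8829; 2 + 42.8829/60 = 2.714715
Longitude: degrees = first 3 digits = 144, minutes = 27.8105; 144 + 27.8105/60 = 144.463508

2.71472° S, 144.46351° W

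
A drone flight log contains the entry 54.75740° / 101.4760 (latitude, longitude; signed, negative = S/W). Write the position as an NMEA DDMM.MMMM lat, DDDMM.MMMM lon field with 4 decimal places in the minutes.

Latitude: 54° + 0.757400 × 60 = 54° 45.444000′
Lon: 101° + 0.476000 × 60 = 101° 28.560000′

5445.4440,N / 10128.5600,E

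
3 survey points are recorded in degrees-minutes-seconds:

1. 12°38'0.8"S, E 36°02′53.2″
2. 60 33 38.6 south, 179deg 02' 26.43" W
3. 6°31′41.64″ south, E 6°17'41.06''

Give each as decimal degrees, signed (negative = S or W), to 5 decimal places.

Point 1:
  φ: 12° + 38/60 + 0.8/3600 = 12 + 0.633333 + 0.000222 = 12.633556
  S → negative
  Longitude: 36° + 2/60 + 53.2/3600 = 36 + 0.033333 + 0.014778 = 36.048111
  E → positive
Point 2:
  φ: 60° + 33/60 + 38.6/3600 = 60 + 0.550000 + 0.010722 = 60.560722
  hemisphere S, so the sign is −
  Lon: 2′ + 26.43″ = 2.44050′; 179 + 2.44050/60 = 179.040675
  W → negative
Point 3:
  Lat: 31′ + 41.64″ = 31.69400′; 6 + 31.69400/60 = 6.528233
  S ⇒ negate
  Lon: 6° + 17/60 + 41.06/3600 = 6 + 0.283333 + 0.011406 = 6.294739
  E → positive

1. -12.63356, 36.04811
2. -60.56072, -179.04068
3. -6.52823, 6.29474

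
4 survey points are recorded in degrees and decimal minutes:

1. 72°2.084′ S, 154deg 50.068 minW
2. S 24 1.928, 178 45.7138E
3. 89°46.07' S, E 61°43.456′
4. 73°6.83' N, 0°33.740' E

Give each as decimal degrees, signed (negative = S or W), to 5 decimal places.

Point 1:
  φ: 2.084′ = 0.034733°; total 72.034733
  S → negative
  Lon: 154 + 50.068/60 = 154.834467
  W ⇒ negate
Point 2:
  φ: 24 + 1.928/60 = 24.032133
  hemisphere S, so the sign is −
  Lon: 178 + 45.7138/60 = 178.761897
  E → positive
Point 3:
  φ: 89 + 46.07/60 = 89.767833
  S → negative
  Longitude: 61 + 43.456/60 = 61.724267
  E → positive
Point 4:
  Latitude: 73 + 6.83/60 = 73.113833
  N → positive
  λ: 33.74′ = 0.562333°; total 0.562333
  E ⇒ keep positive

1. -72.03473, -154.83447
2. -24.03213, 178.76190
3. -89.76783, 61.72427
4. 73.11383, 0.56233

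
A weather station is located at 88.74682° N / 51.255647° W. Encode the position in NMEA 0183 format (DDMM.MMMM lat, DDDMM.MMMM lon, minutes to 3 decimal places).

8844.809,N / 05115.339,W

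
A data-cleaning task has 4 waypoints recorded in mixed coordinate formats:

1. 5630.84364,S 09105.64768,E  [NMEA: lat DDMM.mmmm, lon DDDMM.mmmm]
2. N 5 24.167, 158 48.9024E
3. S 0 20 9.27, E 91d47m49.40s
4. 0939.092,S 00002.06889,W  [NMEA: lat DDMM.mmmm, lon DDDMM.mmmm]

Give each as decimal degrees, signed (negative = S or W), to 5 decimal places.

Point 1:
  Latitude: degrees = first 2 digits = 56, minutes = 30.84364; 56 + 30.84364/60 = 56.514061
  S ⇒ negate
  Longitude: degrees = first 3 digits = 91, minutes = 5.64768; 91 + 5.64768/60 = 91.094128
  E ⇒ keep positive
Point 2:
  Lat: 24.167′ = 0.402783°; total 5.402783
  N ⇒ keep positive
  Longitude: 48.9024′ = 0.815040°; total 158.815040
  E ⇒ keep positive
Point 3:
  φ: 0 + 20/60 + 9.27/3600 = 0.335908
  hemisphere S, so the sign is −
  Lon: 91 + 47/60 + 49.4/3600 = 91.797056
  E ⇒ keep positive
Point 4:
  Lat: split at 2 digits → 09° and 39.092′; 9 + 39.092/60 = 9.651533
  S ⇒ negate
  Longitude: split at 3 digits → 000° and 2.06889′; 0 + 2.06889/60 = 0.034482
  W ⇒ negate

1. -56.51406, 91.09413
2. 5.40278, 158.81504
3. -0.33591, 91.79706
4. -9.65153, -0.03448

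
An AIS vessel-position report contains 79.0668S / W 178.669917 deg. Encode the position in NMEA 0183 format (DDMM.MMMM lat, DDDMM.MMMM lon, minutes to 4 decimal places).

7904.0080,S / 17840.1950,W

φ: 79° + 0.066800 × 60 = 79° 4.008000′
Longitude: minutes = (178.669917 − 178) × 60 = 40.195020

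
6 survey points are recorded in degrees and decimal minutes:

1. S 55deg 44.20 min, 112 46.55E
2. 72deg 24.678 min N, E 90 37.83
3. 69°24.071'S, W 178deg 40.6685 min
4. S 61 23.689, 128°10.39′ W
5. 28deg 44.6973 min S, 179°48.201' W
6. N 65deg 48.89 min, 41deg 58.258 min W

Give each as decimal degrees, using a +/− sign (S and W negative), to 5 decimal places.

1. -55.73667, 112.77583
2. 72.41130, 90.63050
3. -69.40118, -178.67781
4. -61.39482, -128.17317
5. -28.74496, -179.80335
6. 65.81483, -41.97097

Point 1:
  Latitude: 44.2′ = 0.736667°; total 55.736667
  S → negative
  Longitude: 112 + 46.55/60 = 112.775833
  E → positive
Point 2:
  Lat: 24.678′ = 0.411300°; total 72.411300
  N ⇒ keep positive
  Longitude: 90 + 37.83/60 = 90.630500
  E → positive
Point 3:
  Lat: 69 + 24.071/60 = 69.401183
  S ⇒ negate
  Longitude: 40.6685′ = 0.677808°; total 178.677808
  W → negative
Point 4:
  Latitude: 61 + 23.689/60 = 61.394817
  hemisphere S, so the sign is −
  λ: 10.39′ = 0.173167°; total 128.173167
  hemisphere W, so the sign is −
Point 5:
  Lat: 44.6973′ = 0.744955°; total 28.744955
  S → negative
  λ: 179 + 48.201/60 = 179.803350
  W ⇒ negate
Point 6:
  Latitude: 48.89′ = 0.814833°; total 65.814833
  N ⇒ keep positive
  Lon: 41 + 58.258/60 = 41.970967
  W ⇒ negate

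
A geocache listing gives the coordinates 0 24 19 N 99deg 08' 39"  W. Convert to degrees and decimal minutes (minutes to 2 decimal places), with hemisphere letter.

0° 24.32′ N, 99° 8.65′ W

Lat: 24 + 19/60 = 24.3167′
λ: 8 + 39/60 = 8.6500′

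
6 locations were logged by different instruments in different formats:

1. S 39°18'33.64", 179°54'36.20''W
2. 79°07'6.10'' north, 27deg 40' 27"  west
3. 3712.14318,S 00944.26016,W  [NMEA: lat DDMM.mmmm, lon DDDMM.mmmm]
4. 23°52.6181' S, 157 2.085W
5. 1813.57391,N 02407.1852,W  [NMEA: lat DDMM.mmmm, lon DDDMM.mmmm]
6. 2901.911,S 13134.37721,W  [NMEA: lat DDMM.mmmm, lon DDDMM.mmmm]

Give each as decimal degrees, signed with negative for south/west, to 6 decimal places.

Point 1:
  Latitude: 39 + 18/60 + 33.64/3600 = 39.3093444
  S → negative
  Longitude: 54′ + 36.2″ = 54.60333′; 179 + 54.60333/60 = 179.9100556
  hemisphere W, so the sign is −
Point 2:
  Lat: 79° + 7/60 + 6.1/3600 = 79 + 0.116667 + 0.001694 = 79.1183611
  N → positive
  λ: 40′ + 27″ = 40.45000′; 27 + 40.45000/60 = 27.6741667
  hemisphere W, so the sign is −
Point 3:
  Lat: split at 2 digits → 37° and 12.14318′; 37 + 12.14318/60 = 37.2023863
  S → negative
  Lon: degrees = first 3 digits = 9, minutes = 44.26016; 9 + 44.26016/60 = 9.7376693
  W ⇒ negate
Point 4:
  Lat: 52.6181′ = 0.876968°; total 23.8769683
  S → negative
  Longitude: 2.085′ = 0.034750°; total 157.0347500
  W ⇒ negate
Point 5:
  φ: split at 2 digits → 18° and 13.57391′; 18 + 13.57391/60 = 18.2262318
  N ⇒ keep positive
  Longitude: degrees = first 3 digits = 24, minutes = 7.1852; 24 + 7.1852/60 = 24.1197533
  hemisphere W, so the sign is −
Point 6:
  Lat: degrees = first 2 digits = 29, minutes = 1.911; 29 + 1.911/60 = 29.0318500
  hemisphere S, so the sign is −
  λ: degrees = first 3 digits = 131, minutes = 34.37721; 131 + 34.37721/60 = 131.5729535
  W → negative

1. -39.309344, -179.910056
2. 79.118361, -27.674167
3. -37.202386, -9.737669
4. -23.876968, -157.034750
5. 18.226232, -24.119753
6. -29.031850, -131.572954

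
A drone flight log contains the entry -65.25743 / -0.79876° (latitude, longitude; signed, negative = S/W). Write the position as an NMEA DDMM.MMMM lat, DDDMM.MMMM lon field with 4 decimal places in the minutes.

6515.4458,S / 00047.9256,W

Latitude is negative → S; |value| = 65.257430
φ: fractional part 0.257430 → 15.445800 minutes
Longitude is negative → W; |value| = 0.798760
Longitude: 0° + 0.798760 × 60 = 0° 47.925600′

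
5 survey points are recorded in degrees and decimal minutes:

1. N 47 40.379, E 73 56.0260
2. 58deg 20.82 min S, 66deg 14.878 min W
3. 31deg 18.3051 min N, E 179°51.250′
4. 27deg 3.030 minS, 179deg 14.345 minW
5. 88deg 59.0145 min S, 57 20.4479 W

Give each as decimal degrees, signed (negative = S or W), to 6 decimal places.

1. 47.672983, 73.933767
2. -58.347000, -66.247967
3. 31.305085, 179.854167
4. -27.050500, -179.239083
5. -88.983575, -57.340798

Point 1:
  Lat: 47 + 40.379/60 = 47.6729833
  N ⇒ keep positive
  Longitude: 56.026′ = 0.933767°; total 73.9337667
  E → positive
Point 2:
  φ: 20.82′ = 0.347000°; total 58.3470000
  S → negative
  λ: 14.878′ = 0.247967°; total 66.2479667
  hemisphere W, so the sign is −
Point 3:
  φ: 18.3051′ = 0.305085°; total 31.3050850
  N → positive
  λ: 51.25′ = 0.854167°; total 179.8541667
  E → positive
Point 4:
  φ: 27 + 3.03/60 = 27.0505000
  hemisphere S, so the sign is −
  Longitude: 179 + 14.345/60 = 179.2390833
  W → negative
Point 5:
  Latitude: 88 + 59.0145/60 = 88.9835750
  S → negative
  Lon: 57 + 20.4479/60 = 57.3407983
  hemisphere W, so the sign is −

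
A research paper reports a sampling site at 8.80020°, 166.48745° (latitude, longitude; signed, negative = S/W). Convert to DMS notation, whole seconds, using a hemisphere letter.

8°48′1″ N, 166°29′15″ E

Lat: 0.800200° → 48.01200′; 0.01200 × 60 = 0.72″
Lon: 0.487450 × 60 = 29.24700′ → 29′, remainder × 60 = 14.82″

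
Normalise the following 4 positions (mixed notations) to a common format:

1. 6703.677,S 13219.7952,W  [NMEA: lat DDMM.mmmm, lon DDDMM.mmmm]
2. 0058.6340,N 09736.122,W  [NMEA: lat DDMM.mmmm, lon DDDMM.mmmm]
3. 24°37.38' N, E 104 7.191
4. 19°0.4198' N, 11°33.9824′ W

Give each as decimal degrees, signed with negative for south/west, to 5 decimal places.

1. -67.06128, -132.32992
2. 0.97723, -97.60203
3. 24.62300, 104.11985
4. 19.00700, -11.56637

Point 1:
  Latitude: split at 2 digits → 67° and 3.677′; 67 + 3.677/60 = 67.061283
  S ⇒ negate
  λ: split at 3 digits → 132° and 19.7952′; 132 + 19.7952/60 = 132.329920
  W → negative
Point 2:
  Latitude: split at 2 digits → 00° and 58.634′; 0 + 58.634/60 = 0.977233
  N → positive
  λ: degrees = first 3 digits = 97, minutes = 36.122; 97 + 36.122/60 = 97.602033
  W → negative
Point 3:
  Latitude: 37.38′ = 0.623000°; total 24.623000
  N ⇒ keep positive
  Longitude: 7.191′ = 0.119850°; total 104.119850
  E ⇒ keep positive
Point 4:
  Lat: 0.4198′ = 0.006997°; total 19.006997
  N ⇒ keep positive
  Lon: 33.9824′ = 0.566373°; total 11.566373
  W → negative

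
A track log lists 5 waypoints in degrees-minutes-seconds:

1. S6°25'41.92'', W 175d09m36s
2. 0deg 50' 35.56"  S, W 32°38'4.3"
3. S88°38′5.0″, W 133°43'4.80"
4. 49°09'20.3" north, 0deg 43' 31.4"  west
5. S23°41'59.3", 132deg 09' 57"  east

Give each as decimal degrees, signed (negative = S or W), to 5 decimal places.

Point 1:
  φ: 6 + 25/60 + 41.92/3600 = 6.428311
  hemisphere S, so the sign is −
  Lon: 175 + 9/60 + 36/3600 = 175.160000
  W → negative
Point 2:
  Lat: 50′ + 35.56″ = 50.59267′; 0 + 50.59267/60 = 0.843211
  S ⇒ negate
  Lon: 32° + 38/60 + 4.3/3600 = 32 + 0.633333 + 0.001194 = 32.634528
  W ⇒ negate
Point 3:
  Lat: 38′ + 5″ = 38.08333′; 88 + 38.08333/60 = 88.634722
  S → negative
  Longitude: 133° + 43/60 + 4.8/3600 = 133 + 0.716667 + 0.001333 = 133.718000
  W ⇒ negate
Point 4:
  φ: 49° + 9/60 + 20.3/3600 = 49 + 0.150000 + 0.005639 = 49.155639
  N → positive
  λ: 43′ + 31.4″ = 43.52333′; 0 + 43.52333/60 = 0.725389
  hemisphere W, so the sign is −
Point 5:
  Lat: 23 + 41/60 + 59.3/3600 = 23.699806
  hemisphere S, so the sign is −
  Longitude: 132° + 9/60 + 57/3600 = 132 + 0.150000 + 0.015833 = 132.165833
  E → positive

1. -6.42831, -175.16000
2. -0.84321, -32.63453
3. -88.63472, -133.71800
4. 49.15564, -0.72539
5. -23.69981, 132.16583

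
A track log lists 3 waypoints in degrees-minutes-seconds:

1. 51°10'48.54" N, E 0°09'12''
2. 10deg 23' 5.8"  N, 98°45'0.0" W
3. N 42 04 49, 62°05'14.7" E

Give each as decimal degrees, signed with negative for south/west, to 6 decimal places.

Point 1:
  Lat: 51° + 10/60 + 48.54/3600 = 51 + 0.166667 + 0.013483 = 51.1801500
  N ⇒ keep positive
  Longitude: 0 + 9/60 + 12/3600 = 0.1533333
  E ⇒ keep positive
Point 2:
  Lat: 10 + 23/60 + 5.8/3600 = 10.3849444
  N → positive
  Longitude: 98 + 45/60 + 0/3600 = 98.7500000
  hemisphere W, so the sign is −
Point 3:
  φ: 42 + 4/60 + 49/3600 = 42.0802778
  N ⇒ keep positive
  Lon: 62 + 5/60 + 14.7/3600 = 62.0874167
  E → positive

1. 51.180150, 0.153333
2. 10.384944, -98.750000
3. 42.080278, 62.087417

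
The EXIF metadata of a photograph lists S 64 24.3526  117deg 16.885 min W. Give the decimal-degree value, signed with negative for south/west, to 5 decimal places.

Lat: 64 + 24.3526/60 = 64.405877
S → negative
λ: 117 + 16.885/60 = 117.281417
W ⇒ negate

-64.40588, -117.28142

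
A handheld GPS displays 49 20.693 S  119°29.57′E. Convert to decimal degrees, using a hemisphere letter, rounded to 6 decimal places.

Lat: 20.693′ = 0.344883°; total 49.3448833
Lon: 29.57′ = 0.492833°; total 119.4928333

49.344883° S, 119.492833° E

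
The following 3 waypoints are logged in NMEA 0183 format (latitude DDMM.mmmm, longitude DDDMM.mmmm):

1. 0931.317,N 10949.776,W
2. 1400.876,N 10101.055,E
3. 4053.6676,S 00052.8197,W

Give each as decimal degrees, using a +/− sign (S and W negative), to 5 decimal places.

Point 1:
  Latitude: split at 2 digits → 09° and 31.317′; 9 + 31.317/60 = 9.521950
  N → positive
  Lon: degrees = first 3 digits = 109, minutes = 49.776; 109 + 49.776/60 = 109.829600
  W ⇒ negate
Point 2:
  Lat: degrees = first 2 digits = 14, minutes = 0.876; 14 + 0.876/60 = 14.014600
  N ⇒ keep positive
  Lon: degrees = first 3 digits = 101, minutes = 1.055; 101 + 1.055/60 = 101.017583
  E → positive
Point 3:
  Lat: degrees = first 2 digits = 40, minutes = 53.6676; 40 + 53.6676/60 = 40.894460
  hemisphere S, so the sign is −
  λ: degrees = first 3 digits = 0, minutes = 52.8197; 0 + 52.8197/60 = 0.880328
  W → negative

1. 9.52195, -109.82960
2. 14.01460, 101.01758
3. -40.89446, -0.88033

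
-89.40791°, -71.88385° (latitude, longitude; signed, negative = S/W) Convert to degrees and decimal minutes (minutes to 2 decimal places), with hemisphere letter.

Latitude is negative → S; |value| = 89.407910
Latitude: minutes = (89.407910 − 89) × 60 = 24.4746
Longitude is negative → W; |value| = 71.883850
λ: 71° + 0.883850 × 60 = 71° 53.0310′

89° 24.47′ S, 71° 53.03′ W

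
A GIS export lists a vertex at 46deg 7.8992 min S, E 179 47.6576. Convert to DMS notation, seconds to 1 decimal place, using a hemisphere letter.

φ: fractional minutes 0.89920 × 60 = 53.952″
Longitude: fractional minutes 0.65760 × 60 = 39.456″

46°07′54.0″ S, 179°47′39.5″ E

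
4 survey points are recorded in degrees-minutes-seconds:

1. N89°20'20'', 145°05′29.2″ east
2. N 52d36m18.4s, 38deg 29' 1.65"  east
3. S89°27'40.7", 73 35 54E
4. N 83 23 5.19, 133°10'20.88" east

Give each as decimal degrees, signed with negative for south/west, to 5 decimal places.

Point 1:
  Lat: 89 + 20/60 + 20/3600 = 89.338889
  N ⇒ keep positive
  λ: 5′ + 29.2″ = 5.48667′; 145 + 5.48667/60 = 145.091444
  E → positive
Point 2:
  φ: 52° + 36/60 + 18.4/3600 = 52 + 0.600000 + 0.005111 = 52.605111
  N ⇒ keep positive
  Lon: 38 + 29/60 + 1.65/3600 = 38.483792
  E → positive
Point 3:
  Lat: 89° + 27/60 + 40.7/3600 = 89 + 0.450000 + 0.011306 = 89.461306
  S ⇒ negate
  Lon: 35′ + 54″ = 35.90000′; 73 + 35.90000/60 = 73.598333
  E ⇒ keep positive
Point 4:
  φ: 83 + 23/60 + 5.19/3600 = 83.384775
  N → positive
  Lon: 133 + 10/60 + 20.88/3600 = 133.172467
  E ⇒ keep positive

1. 89.33889, 145.09144
2. 52.60511, 38.48379
3. -89.46131, 73.59833
4. 83.38478, 133.17247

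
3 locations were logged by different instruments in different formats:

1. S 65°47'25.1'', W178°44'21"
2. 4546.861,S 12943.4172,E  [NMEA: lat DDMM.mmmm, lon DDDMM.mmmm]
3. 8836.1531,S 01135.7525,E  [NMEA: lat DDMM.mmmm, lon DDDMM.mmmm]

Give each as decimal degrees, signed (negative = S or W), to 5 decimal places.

Point 1:
  Latitude: 65 + 47/60 + 25.1/3600 = 65.790306
  hemisphere S, so the sign is −
  Lon: 44′ + 21″ = 44.35000′; 178 + 44.35000/60 = 178.739167
  W ⇒ negate
Point 2:
  Lat: degrees = first 2 digits = 45, minutes = 46.861; 45 + 46.861/60 = 45.781017
  hemisphere S, so the sign is −
  Longitude: split at 3 digits → 129° and 43.4172′; 129 + 43.4172/60 = 129.723620
  E ⇒ keep positive
Point 3:
  Lat: degrees = first 2 digits = 88, minutes = 36.1531; 88 + 36.1531/60 = 88.602552
  S → negative
  Lon: degrees = first 3 digits = 11, minutes = 35.7525; 11 + 35.7525/60 = 11.595875
  E → positive

1. -65.79031, -178.73917
2. -45.78102, 129.72362
3. -88.60255, 11.59588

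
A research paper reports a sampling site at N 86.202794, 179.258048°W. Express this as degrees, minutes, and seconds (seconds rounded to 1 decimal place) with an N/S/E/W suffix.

86°12′10.1″ N, 179°15′29.0″ W

Lat: whole degrees 86; 12.16764′ → 12′ and 10.058″
Longitude: 0.258048 × 60 = 15.48288′ → 15′, remainder × 60 = 28.973″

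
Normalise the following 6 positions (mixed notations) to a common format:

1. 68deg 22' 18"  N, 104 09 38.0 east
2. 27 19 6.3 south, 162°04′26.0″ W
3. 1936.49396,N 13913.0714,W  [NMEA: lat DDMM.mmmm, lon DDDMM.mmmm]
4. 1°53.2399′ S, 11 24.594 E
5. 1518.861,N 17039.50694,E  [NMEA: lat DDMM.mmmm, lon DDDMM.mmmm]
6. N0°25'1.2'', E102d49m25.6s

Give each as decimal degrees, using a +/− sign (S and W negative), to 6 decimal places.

Point 1:
  φ: 68° + 22/60 + 18/3600 = 68 + 0.366667 + 0.005000 = 68.3716667
  N ⇒ keep positive
  Lon: 9′ + 38″ = 9.63333′; 104 + 9.63333/60 = 104.1605556
  E ⇒ keep positive
Point 2:
  φ: 19′ + 6.3″ = 19.10500′; 27 + 19.10500/60 = 27.3184167
  S ⇒ negate
  Lon: 162° + 4/60 + 26/3600 = 162 + 0.066667 + 0.007222 = 162.0738889
  W ⇒ negate
Point 3:
  Lat: degrees = first 2 digits = 19, minutes = 36.49396; 19 + 36.49396/60 = 19.6082327
  N → positive
  λ: split at 3 digits → 139° and 13.0714′; 139 + 13.0714/60 = 139.2178567
  W → negative
Point 4:
  Latitude: 1 + 53.2399/60 = 1.8873317
  hemisphere S, so the sign is −
  λ: 24.594′ = 0.409900°; total 11.4099000
  E ⇒ keep positive
Point 5:
  Latitude: split at 2 digits → 15° and 18.861′; 15 + 18.861/60 = 15.3143500
  N → positive
  λ: split at 3 digits → 170° and 39.50694′; 170 + 39.50694/60 = 170.6584490
  E → positive
Point 6:
  Lat: 0° + 25/60 + 1.2/3600 = 0 + 0.416667 + 0.000333 = 0.4170000
  N → positive
  Longitude: 102 + 49/60 + 25.6/3600 = 102.8237778
  E ⇒ keep positive

1. 68.371667, 104.160556
2. -27.318417, -162.073889
3. 19.608233, -139.217857
4. -1.887332, 11.409900
5. 15.314350, 170.658449
6. 0.417000, 102.823778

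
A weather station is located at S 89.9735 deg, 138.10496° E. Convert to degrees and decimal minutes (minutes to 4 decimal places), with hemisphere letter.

Lat: fractional part 0.973500 → 58.410000 minutes
λ: fractional part 0.104960 → 6.297600 minutes

89° 58.4100′ S, 138° 6.2976′ E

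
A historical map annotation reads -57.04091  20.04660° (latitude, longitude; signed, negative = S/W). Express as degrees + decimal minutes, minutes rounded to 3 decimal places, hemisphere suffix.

Latitude is negative → S; |value| = 57.040910
Lat: 57° + 0.040910 × 60 = 57° 2.45460′
Longitude: fractional part 0.046600 → 2.79600 minutes

57° 2.455′ S, 20° 2.796′ E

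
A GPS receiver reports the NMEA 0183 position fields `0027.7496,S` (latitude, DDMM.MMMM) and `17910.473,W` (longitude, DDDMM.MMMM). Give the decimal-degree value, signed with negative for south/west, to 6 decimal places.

-0.462493, -179.174550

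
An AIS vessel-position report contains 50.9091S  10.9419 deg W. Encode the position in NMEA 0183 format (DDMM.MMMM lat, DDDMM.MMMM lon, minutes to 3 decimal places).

Latitude: fractional part 0.909100 → 54.54600 minutes
λ: 10° + 0.941900 × 60 = 10° 56.51400′

5054.546,S / 01056.514,W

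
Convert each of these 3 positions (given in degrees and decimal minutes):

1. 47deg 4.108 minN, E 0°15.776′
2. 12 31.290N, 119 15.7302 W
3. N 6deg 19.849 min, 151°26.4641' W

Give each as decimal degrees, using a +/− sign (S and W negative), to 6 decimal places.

1. 47.068467, 0.262933
2. 12.521500, -119.262170
3. 6.330817, -151.441068

Point 1:
  Latitude: 4.108′ = 0.068467°; total 47.0684667
  N ⇒ keep positive
  λ: 15.776′ = 0.262933°; total 0.2629333
  E → positive
Point 2:
  φ: 12 + 31.29/60 = 12.5215000
  N → positive
  λ: 119 + 15.7302/60 = 119.2621700
  W → negative
Point 3:
  Lat: 19.849′ = 0.330817°; total 6.3308167
  N → positive
  λ: 26.4641′ = 0.441068°; total 151.4410683
  hemisphere W, so the sign is −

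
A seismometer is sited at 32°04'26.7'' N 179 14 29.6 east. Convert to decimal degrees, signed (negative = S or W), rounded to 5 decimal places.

φ: 32° + 4/60 + 26.7/3600 = 32 + 0.066667 + 0.007417 = 32.074083
N ⇒ keep positive
Longitude: 14′ + 29.6″ = 14.49333′; 179 + 14.49333/60 = 179.241556
E → positive

32.07408, 179.24156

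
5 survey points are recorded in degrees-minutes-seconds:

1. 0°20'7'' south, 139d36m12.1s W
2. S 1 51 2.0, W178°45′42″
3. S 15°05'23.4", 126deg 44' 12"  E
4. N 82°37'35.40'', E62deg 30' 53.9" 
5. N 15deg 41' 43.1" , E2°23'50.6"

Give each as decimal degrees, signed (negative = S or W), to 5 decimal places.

1. -0.33528, -139.60336
2. -1.85056, -178.76167
3. -15.08983, 126.73667
4. 82.62650, 62.51497
5. 15.69531, 2.39739

Point 1:
  φ: 0° + 20/60 + 7/3600 = 0 + 0.333333 + 0.001944 = 0.335278
  S ⇒ negate
  Lon: 36′ + 12.1″ = 36.20167′; 139 + 36.20167/60 = 139.603361
  hemisphere W, so the sign is −
Point 2:
  Latitude: 51′ + 2″ = 51.03333′; 1 + 51.03333/60 = 1.850556
  hemisphere S, so the sign is −
  Longitude: 178° + 45/60 + 42/3600 = 178 + 0.750000 + 0.011667 = 178.761667
  W ⇒ negate
Point 3:
  Lat: 15° + 5/60 + 23.4/3600 = 15 + 0.083333 + 0.006500 = 15.089833
  S → negative
  Lon: 126° + 44/60 + 12/3600 = 126 + 0.733333 + 0.003333 = 126.736667
  E ⇒ keep positive
Point 4:
  φ: 37′ + 35.4″ = 37.59000′; 82 + 37.59000/60 = 82.626500
  N → positive
  Longitude: 30′ + 53.9″ = 30.89833′; 62 + 30.89833/60 = 62.514972
  E → positive
Point 5:
  Lat: 41′ + 43.1″ = 41.71833′; 15 + 41.71833/60 = 15.695306
  N ⇒ keep positive
  Longitude: 23′ + 50.6″ = 23.84333′; 2 + 23.84333/60 = 2.397389
  E ⇒ keep positive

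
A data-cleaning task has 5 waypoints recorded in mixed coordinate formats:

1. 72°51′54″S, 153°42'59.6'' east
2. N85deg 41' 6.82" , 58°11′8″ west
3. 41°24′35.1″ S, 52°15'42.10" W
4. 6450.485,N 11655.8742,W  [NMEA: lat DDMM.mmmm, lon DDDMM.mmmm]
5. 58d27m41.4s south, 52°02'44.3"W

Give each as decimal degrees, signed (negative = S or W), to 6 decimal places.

1. -72.865000, 153.716556
2. 85.685228, -58.185556
3. -41.409750, -52.261694
4. 64.841417, -116.931237
5. -58.461500, -52.045639

Point 1:
  Latitude: 51′ + 54″ = 51.90000′; 72 + 51.90000/60 = 72.8650000
  hemisphere S, so the sign is −
  Lon: 153° + 42/60 + 59.6/3600 = 153 + 0.700000 + 0.016556 = 153.7165556
  E → positive
Point 2:
  Latitude: 85 + 41/60 + 6.82/3600 = 85.6852278
  N ⇒ keep positive
  Lon: 11′ + 8″ = 11.13333′; 58 + 11.13333/60 = 58.1855556
  W ⇒ negate
Point 3:
  φ: 41° + 24/60 + 35.1/3600 = 41 + 0.400000 + 0.009750 = 41.4097500
  S → negative
  Longitude: 52 + 15/60 + 42.1/3600 = 52.2616944
  W → negative
Point 4:
  Lat: degrees = first 2 digits = 64, minutes = 50.485; 64 + 50.485/60 = 64.8414167
  N → positive
  Longitude: degrees = first 3 digits = 116, minutes = 55.8742; 116 + 55.8742/60 = 116.9312367
  W → negative
Point 5:
  Lat: 58° + 27/60 + 41.4/3600 = 58 + 0.450000 + 0.011500 = 58.4615000
  S → negative
  Lon: 52 + 2/60 + 44.3/3600 = 52.0456389
  hemisphere W, so the sign is −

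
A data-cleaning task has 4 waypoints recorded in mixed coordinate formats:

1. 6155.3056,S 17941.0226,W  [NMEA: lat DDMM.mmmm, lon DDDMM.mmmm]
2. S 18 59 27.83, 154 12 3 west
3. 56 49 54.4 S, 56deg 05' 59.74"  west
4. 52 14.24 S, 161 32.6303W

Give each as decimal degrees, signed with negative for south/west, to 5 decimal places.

1. -61.92176, -179.68371
2. -18.99106, -154.20083
3. -56.83178, -56.09993
4. -52.23733, -161.54384

Point 1:
  Lat: degrees = first 2 digits = 61, minutes = 55.3056; 61 + 55.3056/60 = 61.921760
  hemisphere S, so the sign is −
  λ: degrees = first 3 digits = 179, minutes = 41.0226; 179 + 41.0226/60 = 179.683710
  W → negative
Point 2:
  Latitude: 18° + 59/60 + 27.83/3600 = 18 + 0.983333 + 0.007731 = 18.991064
  S ⇒ negate
  λ: 12′ + 3″ = 12.05000′; 154 + 12.05000/60 = 154.200833
  hemisphere W, so the sign is −
Point 3:
  Latitude: 49′ + 54.4″ = 49.90667′; 56 + 49.90667/60 = 56.831778
  S → negative
  Longitude: 56° + 5/60 + 59.74/3600 = 56 + 0.083333 + 0.016594 = 56.099928
  W → negative
Point 4:
  Latitude: 14.24′ = 0.237333°; total 52.237333
  S → negative
  λ: 32.6303′ = 0.543838°; total 161.543838
  W ⇒ negate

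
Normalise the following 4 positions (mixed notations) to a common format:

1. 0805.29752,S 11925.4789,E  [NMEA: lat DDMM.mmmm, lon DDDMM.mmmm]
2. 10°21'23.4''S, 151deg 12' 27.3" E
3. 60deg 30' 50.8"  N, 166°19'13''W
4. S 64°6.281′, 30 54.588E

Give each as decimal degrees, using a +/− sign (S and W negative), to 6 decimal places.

Point 1:
  Lat: split at 2 digits → 08° and 5.29752′; 8 + 5.29752/60 = 8.0882920
  S → negative
  λ: split at 3 digits → 119° and 25.4789′; 119 + 25.4789/60 = 119.4246483
  E ⇒ keep positive
Point 2:
  Latitude: 10 + 21/60 + 23.4/3600 = 10.3565000
  hemisphere S, so the sign is −
  λ: 12′ + 27.3″ = 12.45500′; 151 + 12.45500/60 = 151.2075833
  E → positive
Point 3:
  Latitude: 60° + 30/60 + 50.8/3600 = 60 + 0.500000 + 0.014111 = 60.5141111
  N → positive
  λ: 19′ + 13″ = 19.21667′; 166 + 19.21667/60 = 166.3202778
  W → negative
Point 4:
  Latitude: 6.281′ = 0.104683°; total 64.1046833
  hemisphere S, so the sign is −
  Lon: 30 + 54.588/60 = 30.9098000
  E → positive

1. -8.088292, 119.424648
2. -10.356500, 151.207583
3. 60.514111, -166.320278
4. -64.104683, 30.909800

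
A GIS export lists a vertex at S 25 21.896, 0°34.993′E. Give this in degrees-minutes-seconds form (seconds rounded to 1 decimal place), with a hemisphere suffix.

25°21′53.8″ S, 0°34′59.6″ E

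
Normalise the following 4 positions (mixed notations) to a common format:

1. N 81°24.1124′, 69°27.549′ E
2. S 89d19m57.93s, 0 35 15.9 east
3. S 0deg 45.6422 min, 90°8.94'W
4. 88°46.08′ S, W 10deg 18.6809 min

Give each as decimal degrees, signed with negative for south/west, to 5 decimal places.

1. 81.40187, 69.45915
2. -89.33276, 0.58775
3. -0.76070, -90.14900
4. -88.76800, -10.31135

Point 1:
  Lat: 81 + 24.1124/60 = 81.401873
  N → positive
  Longitude: 69 + 27.549/60 = 69.459150
  E → positive
Point 2:
  Latitude: 89 + 19/60 + 57.93/3600 = 89.332758
  S → negative
  Longitude: 0 + 35/60 + 15.9/3600 = 0.587750
  E → positive
Point 3:
  Latitude: 45.6422′ = 0.760703°; total 0.760703
  S ⇒ negate
  Longitude: 90 + 8.94/60 = 90.149000
  W → negative
Point 4:
  Latitude: 46.08′ = 0.768000°; total 88.768000
  hemisphere S, so the sign is −
  λ: 10 + 18.6809/60 = 10.311348
  W → negative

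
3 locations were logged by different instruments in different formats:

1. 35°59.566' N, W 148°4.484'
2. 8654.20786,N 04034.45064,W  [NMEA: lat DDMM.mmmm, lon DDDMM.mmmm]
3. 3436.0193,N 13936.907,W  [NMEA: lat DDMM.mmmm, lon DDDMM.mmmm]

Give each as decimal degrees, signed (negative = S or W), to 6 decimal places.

1. 35.992767, -148.074733
2. 86.903464, -40.574177
3. 34.600322, -139.615117

Point 1:
  Lat: 35 + 59.566/60 = 35.9927667
  N ⇒ keep positive
  Longitude: 148 + 4.484/60 = 148.0747333
  hemisphere W, so the sign is −
Point 2:
  φ: degrees = first 2 digits = 86, minutes = 54.20786; 86 + 54.20786/60 = 86.9034643
  N → positive
  Lon: split at 3 digits → 040° and 34.45064′; 40 + 34.45064/60 = 40.5741773
  hemisphere W, so the sign is −
Point 3:
  Latitude: split at 2 digits → 34° and 36.0193′; 34 + 36.0193/60 = 34.6003217
  N ⇒ keep positive
  Lon: degrees = first 3 digits = 139, minutes = 36.907; 139 + 36.907/60 = 139.6151167
  hemisphere W, so the sign is −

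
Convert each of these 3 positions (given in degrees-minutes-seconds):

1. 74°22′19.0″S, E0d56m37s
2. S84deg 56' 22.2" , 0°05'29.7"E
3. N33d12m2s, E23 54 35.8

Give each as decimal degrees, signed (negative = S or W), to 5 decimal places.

1. -74.37194, 0.94361
2. -84.93950, 0.09158
3. 33.20056, 23.90994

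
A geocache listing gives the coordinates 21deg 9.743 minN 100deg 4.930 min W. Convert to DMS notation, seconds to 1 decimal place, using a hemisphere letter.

21°09′44.6″ N, 100°04′55.8″ W

Latitude: fractional minutes 0.74300 × 60 = 44.580″
λ: fractional minutes 0.93000 × 60 = 55.800″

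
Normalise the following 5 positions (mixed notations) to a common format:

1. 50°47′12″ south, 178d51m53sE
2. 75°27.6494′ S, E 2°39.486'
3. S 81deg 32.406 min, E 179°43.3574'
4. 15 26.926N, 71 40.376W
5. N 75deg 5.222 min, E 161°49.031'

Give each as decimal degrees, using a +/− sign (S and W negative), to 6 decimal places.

Point 1:
  Latitude: 50° + 47/60 + 12/3600 = 50 + 0.783333 + 0.003333 = 50.7866667
  S ⇒ negate
  λ: 51′ + 53″ = 51.88333′; 178 + 51.88333/60 = 178.8647222
  E → positive
Point 2:
  φ: 75 + 27.6494/60 = 75.4608233
  S → negative
  λ: 39.486′ = 0.658100°; total 2.6581000
  E → positive
Point 3:
  Lat: 81 + 32.406/60 = 81.5401000
  hemisphere S, so the sign is −
  Longitude: 43.3574′ = 0.722623°; total 179.7226233
  E → positive
Point 4:
  Lat: 26.926′ = 0.448767°; total 15.4487667
  N ⇒ keep positive
  Longitude: 40.376′ = 0.672933°; total 71.6729333
  W ⇒ negate
Point 5:
  φ: 5.222′ = 0.087033°; total 75.0870333
  N ⇒ keep positive
  λ: 161 + 49.031/60 = 161.8171833
  E ⇒ keep positive

1. -50.786667, 178.864722
2. -75.460823, 2.658100
3. -81.540100, 179.722623
4. 15.448767, -71.672933
5. 75.087033, 161.817183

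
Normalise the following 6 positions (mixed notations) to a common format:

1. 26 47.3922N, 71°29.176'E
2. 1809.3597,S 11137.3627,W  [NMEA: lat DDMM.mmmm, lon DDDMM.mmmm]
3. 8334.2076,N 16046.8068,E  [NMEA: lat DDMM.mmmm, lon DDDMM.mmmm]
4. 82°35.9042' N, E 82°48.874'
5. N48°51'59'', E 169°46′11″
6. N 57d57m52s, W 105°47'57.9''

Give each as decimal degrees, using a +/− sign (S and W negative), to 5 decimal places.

Point 1:
  φ: 26 + 47.3922/60 = 26.789870
  N ⇒ keep positive
  Longitude: 71 + 29.176/60 = 71.486267
  E ⇒ keep positive
Point 2:
  φ: split at 2 digits → 18° and 9.3597′; 18 + 9.3597/60 = 18.155995
  hemisphere S, so the sign is −
  Lon: degrees = first 3 digits = 111, minutes = 37.3627; 111 + 37.3627/60 = 111.622712
  W ⇒ negate
Point 3:
  Latitude: degrees = first 2 digits = 83, minutes = 34.2076; 83 + 34.2076/60 = 83.570127
  N → positive
  Lon: split at 3 digits → 160° and 46.8068′; 160 + 46.8068/60 = 160.780113
  E → positive
Point 4:
  Lat: 35.9042′ = 0.598403°; total 82.598403
  N ⇒ keep positive
  Longitude: 48.874′ = 0.814567°; total 82.814567
  E ⇒ keep positive
Point 5:
  Lat: 48° + 51/60 + 59/3600 = 48 + 0.850000 + 0.016389 = 48.866389
  N → positive
  Longitude: 169 + 46/60 + 11/3600 = 169.769722
  E ⇒ keep positive
Point 6:
  Latitude: 57° + 57/60 + 52/3600 = 57 + 0.950000 + 0.014444 = 57.964444
  N ⇒ keep positive
  Longitude: 47′ + 57.9″ = 47.96500′; 105 + 47.96500/60 = 105.799417
  hemisphere W, so the sign is −

1. 26.78987, 71.48627
2. -18.15600, -111.62271
3. 83.57013, 160.78011
4. 82.59840, 82.81457
5. 48.86639, 169.76972
6. 57.96444, -105.79942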